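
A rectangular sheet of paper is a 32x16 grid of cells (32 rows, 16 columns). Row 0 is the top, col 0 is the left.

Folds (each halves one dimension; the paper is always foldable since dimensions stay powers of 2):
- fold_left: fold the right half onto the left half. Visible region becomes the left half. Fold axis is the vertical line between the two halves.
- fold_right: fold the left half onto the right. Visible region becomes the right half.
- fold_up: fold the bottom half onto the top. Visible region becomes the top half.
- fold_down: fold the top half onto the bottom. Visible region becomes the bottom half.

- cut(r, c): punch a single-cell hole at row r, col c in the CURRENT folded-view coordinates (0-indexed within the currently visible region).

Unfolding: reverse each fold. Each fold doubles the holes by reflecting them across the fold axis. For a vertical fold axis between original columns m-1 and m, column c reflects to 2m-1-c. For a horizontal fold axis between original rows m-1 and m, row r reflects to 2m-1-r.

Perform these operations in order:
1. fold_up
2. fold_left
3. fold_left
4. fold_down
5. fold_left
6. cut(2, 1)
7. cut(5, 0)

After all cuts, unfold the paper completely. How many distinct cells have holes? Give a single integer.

Op 1 fold_up: fold axis h@16; visible region now rows[0,16) x cols[0,16) = 16x16
Op 2 fold_left: fold axis v@8; visible region now rows[0,16) x cols[0,8) = 16x8
Op 3 fold_left: fold axis v@4; visible region now rows[0,16) x cols[0,4) = 16x4
Op 4 fold_down: fold axis h@8; visible region now rows[8,16) x cols[0,4) = 8x4
Op 5 fold_left: fold axis v@2; visible region now rows[8,16) x cols[0,2) = 8x2
Op 6 cut(2, 1): punch at orig (10,1); cuts so far [(10, 1)]; region rows[8,16) x cols[0,2) = 8x2
Op 7 cut(5, 0): punch at orig (13,0); cuts so far [(10, 1), (13, 0)]; region rows[8,16) x cols[0,2) = 8x2
Unfold 1 (reflect across v@2): 4 holes -> [(10, 1), (10, 2), (13, 0), (13, 3)]
Unfold 2 (reflect across h@8): 8 holes -> [(2, 0), (2, 3), (5, 1), (5, 2), (10, 1), (10, 2), (13, 0), (13, 3)]
Unfold 3 (reflect across v@4): 16 holes -> [(2, 0), (2, 3), (2, 4), (2, 7), (5, 1), (5, 2), (5, 5), (5, 6), (10, 1), (10, 2), (10, 5), (10, 6), (13, 0), (13, 3), (13, 4), (13, 7)]
Unfold 4 (reflect across v@8): 32 holes -> [(2, 0), (2, 3), (2, 4), (2, 7), (2, 8), (2, 11), (2, 12), (2, 15), (5, 1), (5, 2), (5, 5), (5, 6), (5, 9), (5, 10), (5, 13), (5, 14), (10, 1), (10, 2), (10, 5), (10, 6), (10, 9), (10, 10), (10, 13), (10, 14), (13, 0), (13, 3), (13, 4), (13, 7), (13, 8), (13, 11), (13, 12), (13, 15)]
Unfold 5 (reflect across h@16): 64 holes -> [(2, 0), (2, 3), (2, 4), (2, 7), (2, 8), (2, 11), (2, 12), (2, 15), (5, 1), (5, 2), (5, 5), (5, 6), (5, 9), (5, 10), (5, 13), (5, 14), (10, 1), (10, 2), (10, 5), (10, 6), (10, 9), (10, 10), (10, 13), (10, 14), (13, 0), (13, 3), (13, 4), (13, 7), (13, 8), (13, 11), (13, 12), (13, 15), (18, 0), (18, 3), (18, 4), (18, 7), (18, 8), (18, 11), (18, 12), (18, 15), (21, 1), (21, 2), (21, 5), (21, 6), (21, 9), (21, 10), (21, 13), (21, 14), (26, 1), (26, 2), (26, 5), (26, 6), (26, 9), (26, 10), (26, 13), (26, 14), (29, 0), (29, 3), (29, 4), (29, 7), (29, 8), (29, 11), (29, 12), (29, 15)]

Answer: 64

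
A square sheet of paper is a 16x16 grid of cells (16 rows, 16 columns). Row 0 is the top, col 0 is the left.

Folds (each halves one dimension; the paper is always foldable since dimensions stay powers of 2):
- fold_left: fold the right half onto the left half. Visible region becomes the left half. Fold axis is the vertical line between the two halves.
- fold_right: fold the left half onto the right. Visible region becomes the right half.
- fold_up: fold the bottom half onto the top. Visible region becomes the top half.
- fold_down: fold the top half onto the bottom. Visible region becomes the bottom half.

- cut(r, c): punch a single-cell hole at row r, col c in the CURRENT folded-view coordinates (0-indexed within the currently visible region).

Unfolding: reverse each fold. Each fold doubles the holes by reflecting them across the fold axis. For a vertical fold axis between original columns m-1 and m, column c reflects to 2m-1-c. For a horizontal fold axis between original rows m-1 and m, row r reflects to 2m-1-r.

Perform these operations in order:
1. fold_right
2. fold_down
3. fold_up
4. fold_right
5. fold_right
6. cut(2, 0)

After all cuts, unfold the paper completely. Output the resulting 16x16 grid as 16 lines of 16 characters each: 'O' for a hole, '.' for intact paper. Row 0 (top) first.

Answer: ................
................
.OO..OO..OO..OO.
................
................
.OO..OO..OO..OO.
................
................
................
................
.OO..OO..OO..OO.
................
................
.OO..OO..OO..OO.
................
................

Derivation:
Op 1 fold_right: fold axis v@8; visible region now rows[0,16) x cols[8,16) = 16x8
Op 2 fold_down: fold axis h@8; visible region now rows[8,16) x cols[8,16) = 8x8
Op 3 fold_up: fold axis h@12; visible region now rows[8,12) x cols[8,16) = 4x8
Op 4 fold_right: fold axis v@12; visible region now rows[8,12) x cols[12,16) = 4x4
Op 5 fold_right: fold axis v@14; visible region now rows[8,12) x cols[14,16) = 4x2
Op 6 cut(2, 0): punch at orig (10,14); cuts so far [(10, 14)]; region rows[8,12) x cols[14,16) = 4x2
Unfold 1 (reflect across v@14): 2 holes -> [(10, 13), (10, 14)]
Unfold 2 (reflect across v@12): 4 holes -> [(10, 9), (10, 10), (10, 13), (10, 14)]
Unfold 3 (reflect across h@12): 8 holes -> [(10, 9), (10, 10), (10, 13), (10, 14), (13, 9), (13, 10), (13, 13), (13, 14)]
Unfold 4 (reflect across h@8): 16 holes -> [(2, 9), (2, 10), (2, 13), (2, 14), (5, 9), (5, 10), (5, 13), (5, 14), (10, 9), (10, 10), (10, 13), (10, 14), (13, 9), (13, 10), (13, 13), (13, 14)]
Unfold 5 (reflect across v@8): 32 holes -> [(2, 1), (2, 2), (2, 5), (2, 6), (2, 9), (2, 10), (2, 13), (2, 14), (5, 1), (5, 2), (5, 5), (5, 6), (5, 9), (5, 10), (5, 13), (5, 14), (10, 1), (10, 2), (10, 5), (10, 6), (10, 9), (10, 10), (10, 13), (10, 14), (13, 1), (13, 2), (13, 5), (13, 6), (13, 9), (13, 10), (13, 13), (13, 14)]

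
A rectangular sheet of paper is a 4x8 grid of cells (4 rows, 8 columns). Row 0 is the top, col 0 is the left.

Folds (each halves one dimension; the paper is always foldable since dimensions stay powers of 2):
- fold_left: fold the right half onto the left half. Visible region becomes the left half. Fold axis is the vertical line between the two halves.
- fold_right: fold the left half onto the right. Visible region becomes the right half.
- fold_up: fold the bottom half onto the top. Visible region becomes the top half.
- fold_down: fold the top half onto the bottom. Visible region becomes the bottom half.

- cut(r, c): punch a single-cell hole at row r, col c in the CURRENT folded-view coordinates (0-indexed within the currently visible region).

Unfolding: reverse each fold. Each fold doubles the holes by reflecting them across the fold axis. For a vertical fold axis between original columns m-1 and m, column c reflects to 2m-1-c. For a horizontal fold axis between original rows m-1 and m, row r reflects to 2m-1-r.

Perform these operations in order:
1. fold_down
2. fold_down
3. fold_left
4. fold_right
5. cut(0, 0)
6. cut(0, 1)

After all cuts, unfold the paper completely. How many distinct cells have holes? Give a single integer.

Answer: 32

Derivation:
Op 1 fold_down: fold axis h@2; visible region now rows[2,4) x cols[0,8) = 2x8
Op 2 fold_down: fold axis h@3; visible region now rows[3,4) x cols[0,8) = 1x8
Op 3 fold_left: fold axis v@4; visible region now rows[3,4) x cols[0,4) = 1x4
Op 4 fold_right: fold axis v@2; visible region now rows[3,4) x cols[2,4) = 1x2
Op 5 cut(0, 0): punch at orig (3,2); cuts so far [(3, 2)]; region rows[3,4) x cols[2,4) = 1x2
Op 6 cut(0, 1): punch at orig (3,3); cuts so far [(3, 2), (3, 3)]; region rows[3,4) x cols[2,4) = 1x2
Unfold 1 (reflect across v@2): 4 holes -> [(3, 0), (3, 1), (3, 2), (3, 3)]
Unfold 2 (reflect across v@4): 8 holes -> [(3, 0), (3, 1), (3, 2), (3, 3), (3, 4), (3, 5), (3, 6), (3, 7)]
Unfold 3 (reflect across h@3): 16 holes -> [(2, 0), (2, 1), (2, 2), (2, 3), (2, 4), (2, 5), (2, 6), (2, 7), (3, 0), (3, 1), (3, 2), (3, 3), (3, 4), (3, 5), (3, 6), (3, 7)]
Unfold 4 (reflect across h@2): 32 holes -> [(0, 0), (0, 1), (0, 2), (0, 3), (0, 4), (0, 5), (0, 6), (0, 7), (1, 0), (1, 1), (1, 2), (1, 3), (1, 4), (1, 5), (1, 6), (1, 7), (2, 0), (2, 1), (2, 2), (2, 3), (2, 4), (2, 5), (2, 6), (2, 7), (3, 0), (3, 1), (3, 2), (3, 3), (3, 4), (3, 5), (3, 6), (3, 7)]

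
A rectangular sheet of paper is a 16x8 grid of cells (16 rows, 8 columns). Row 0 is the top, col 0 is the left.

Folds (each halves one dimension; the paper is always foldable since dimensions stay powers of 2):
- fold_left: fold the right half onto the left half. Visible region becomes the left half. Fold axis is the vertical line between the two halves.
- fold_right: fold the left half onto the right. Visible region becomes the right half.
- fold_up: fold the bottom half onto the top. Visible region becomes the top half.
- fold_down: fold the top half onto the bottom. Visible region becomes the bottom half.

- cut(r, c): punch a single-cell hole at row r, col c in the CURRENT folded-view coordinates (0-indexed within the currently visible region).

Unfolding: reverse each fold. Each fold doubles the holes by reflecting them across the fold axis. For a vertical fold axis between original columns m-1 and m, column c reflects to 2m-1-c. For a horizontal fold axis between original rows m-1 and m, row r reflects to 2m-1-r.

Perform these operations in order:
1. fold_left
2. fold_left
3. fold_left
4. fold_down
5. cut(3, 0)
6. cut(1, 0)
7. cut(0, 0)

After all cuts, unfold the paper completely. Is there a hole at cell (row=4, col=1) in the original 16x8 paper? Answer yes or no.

Op 1 fold_left: fold axis v@4; visible region now rows[0,16) x cols[0,4) = 16x4
Op 2 fold_left: fold axis v@2; visible region now rows[0,16) x cols[0,2) = 16x2
Op 3 fold_left: fold axis v@1; visible region now rows[0,16) x cols[0,1) = 16x1
Op 4 fold_down: fold axis h@8; visible region now rows[8,16) x cols[0,1) = 8x1
Op 5 cut(3, 0): punch at orig (11,0); cuts so far [(11, 0)]; region rows[8,16) x cols[0,1) = 8x1
Op 6 cut(1, 0): punch at orig (9,0); cuts so far [(9, 0), (11, 0)]; region rows[8,16) x cols[0,1) = 8x1
Op 7 cut(0, 0): punch at orig (8,0); cuts so far [(8, 0), (9, 0), (11, 0)]; region rows[8,16) x cols[0,1) = 8x1
Unfold 1 (reflect across h@8): 6 holes -> [(4, 0), (6, 0), (7, 0), (8, 0), (9, 0), (11, 0)]
Unfold 2 (reflect across v@1): 12 holes -> [(4, 0), (4, 1), (6, 0), (6, 1), (7, 0), (7, 1), (8, 0), (8, 1), (9, 0), (9, 1), (11, 0), (11, 1)]
Unfold 3 (reflect across v@2): 24 holes -> [(4, 0), (4, 1), (4, 2), (4, 3), (6, 0), (6, 1), (6, 2), (6, 3), (7, 0), (7, 1), (7, 2), (7, 3), (8, 0), (8, 1), (8, 2), (8, 3), (9, 0), (9, 1), (9, 2), (9, 3), (11, 0), (11, 1), (11, 2), (11, 3)]
Unfold 4 (reflect across v@4): 48 holes -> [(4, 0), (4, 1), (4, 2), (4, 3), (4, 4), (4, 5), (4, 6), (4, 7), (6, 0), (6, 1), (6, 2), (6, 3), (6, 4), (6, 5), (6, 6), (6, 7), (7, 0), (7, 1), (7, 2), (7, 3), (7, 4), (7, 5), (7, 6), (7, 7), (8, 0), (8, 1), (8, 2), (8, 3), (8, 4), (8, 5), (8, 6), (8, 7), (9, 0), (9, 1), (9, 2), (9, 3), (9, 4), (9, 5), (9, 6), (9, 7), (11, 0), (11, 1), (11, 2), (11, 3), (11, 4), (11, 5), (11, 6), (11, 7)]
Holes: [(4, 0), (4, 1), (4, 2), (4, 3), (4, 4), (4, 5), (4, 6), (4, 7), (6, 0), (6, 1), (6, 2), (6, 3), (6, 4), (6, 5), (6, 6), (6, 7), (7, 0), (7, 1), (7, 2), (7, 3), (7, 4), (7, 5), (7, 6), (7, 7), (8, 0), (8, 1), (8, 2), (8, 3), (8, 4), (8, 5), (8, 6), (8, 7), (9, 0), (9, 1), (9, 2), (9, 3), (9, 4), (9, 5), (9, 6), (9, 7), (11, 0), (11, 1), (11, 2), (11, 3), (11, 4), (11, 5), (11, 6), (11, 7)]

Answer: yes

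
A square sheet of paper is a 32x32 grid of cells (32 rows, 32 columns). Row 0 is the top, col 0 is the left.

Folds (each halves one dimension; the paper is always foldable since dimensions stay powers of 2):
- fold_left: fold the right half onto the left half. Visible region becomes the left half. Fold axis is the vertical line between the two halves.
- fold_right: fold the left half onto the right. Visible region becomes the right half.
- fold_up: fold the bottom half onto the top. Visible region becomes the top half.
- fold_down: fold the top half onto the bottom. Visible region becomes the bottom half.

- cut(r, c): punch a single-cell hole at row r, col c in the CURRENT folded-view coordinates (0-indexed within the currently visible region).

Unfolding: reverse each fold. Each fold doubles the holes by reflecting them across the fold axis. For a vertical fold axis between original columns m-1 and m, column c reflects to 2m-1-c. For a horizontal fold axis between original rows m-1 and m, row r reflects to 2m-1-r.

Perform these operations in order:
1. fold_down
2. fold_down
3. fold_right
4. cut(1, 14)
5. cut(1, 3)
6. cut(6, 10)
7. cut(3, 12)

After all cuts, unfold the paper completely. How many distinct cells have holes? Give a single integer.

Answer: 32

Derivation:
Op 1 fold_down: fold axis h@16; visible region now rows[16,32) x cols[0,32) = 16x32
Op 2 fold_down: fold axis h@24; visible region now rows[24,32) x cols[0,32) = 8x32
Op 3 fold_right: fold axis v@16; visible region now rows[24,32) x cols[16,32) = 8x16
Op 4 cut(1, 14): punch at orig (25,30); cuts so far [(25, 30)]; region rows[24,32) x cols[16,32) = 8x16
Op 5 cut(1, 3): punch at orig (25,19); cuts so far [(25, 19), (25, 30)]; region rows[24,32) x cols[16,32) = 8x16
Op 6 cut(6, 10): punch at orig (30,26); cuts so far [(25, 19), (25, 30), (30, 26)]; region rows[24,32) x cols[16,32) = 8x16
Op 7 cut(3, 12): punch at orig (27,28); cuts so far [(25, 19), (25, 30), (27, 28), (30, 26)]; region rows[24,32) x cols[16,32) = 8x16
Unfold 1 (reflect across v@16): 8 holes -> [(25, 1), (25, 12), (25, 19), (25, 30), (27, 3), (27, 28), (30, 5), (30, 26)]
Unfold 2 (reflect across h@24): 16 holes -> [(17, 5), (17, 26), (20, 3), (20, 28), (22, 1), (22, 12), (22, 19), (22, 30), (25, 1), (25, 12), (25, 19), (25, 30), (27, 3), (27, 28), (30, 5), (30, 26)]
Unfold 3 (reflect across h@16): 32 holes -> [(1, 5), (1, 26), (4, 3), (4, 28), (6, 1), (6, 12), (6, 19), (6, 30), (9, 1), (9, 12), (9, 19), (9, 30), (11, 3), (11, 28), (14, 5), (14, 26), (17, 5), (17, 26), (20, 3), (20, 28), (22, 1), (22, 12), (22, 19), (22, 30), (25, 1), (25, 12), (25, 19), (25, 30), (27, 3), (27, 28), (30, 5), (30, 26)]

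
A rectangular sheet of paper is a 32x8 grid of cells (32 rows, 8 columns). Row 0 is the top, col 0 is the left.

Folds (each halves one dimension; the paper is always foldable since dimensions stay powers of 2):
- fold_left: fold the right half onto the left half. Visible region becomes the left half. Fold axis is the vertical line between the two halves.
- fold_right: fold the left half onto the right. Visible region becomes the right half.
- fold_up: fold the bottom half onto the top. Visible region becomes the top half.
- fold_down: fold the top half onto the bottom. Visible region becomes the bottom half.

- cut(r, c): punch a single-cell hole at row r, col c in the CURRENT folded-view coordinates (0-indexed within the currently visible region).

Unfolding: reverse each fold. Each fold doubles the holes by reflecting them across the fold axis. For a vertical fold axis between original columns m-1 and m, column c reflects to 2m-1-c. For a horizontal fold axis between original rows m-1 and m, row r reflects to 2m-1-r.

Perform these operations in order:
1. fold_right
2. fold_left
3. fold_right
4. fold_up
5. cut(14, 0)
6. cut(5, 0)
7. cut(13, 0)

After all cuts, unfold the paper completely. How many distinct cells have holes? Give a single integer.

Answer: 48

Derivation:
Op 1 fold_right: fold axis v@4; visible region now rows[0,32) x cols[4,8) = 32x4
Op 2 fold_left: fold axis v@6; visible region now rows[0,32) x cols[4,6) = 32x2
Op 3 fold_right: fold axis v@5; visible region now rows[0,32) x cols[5,6) = 32x1
Op 4 fold_up: fold axis h@16; visible region now rows[0,16) x cols[5,6) = 16x1
Op 5 cut(14, 0): punch at orig (14,5); cuts so far [(14, 5)]; region rows[0,16) x cols[5,6) = 16x1
Op 6 cut(5, 0): punch at orig (5,5); cuts so far [(5, 5), (14, 5)]; region rows[0,16) x cols[5,6) = 16x1
Op 7 cut(13, 0): punch at orig (13,5); cuts so far [(5, 5), (13, 5), (14, 5)]; region rows[0,16) x cols[5,6) = 16x1
Unfold 1 (reflect across h@16): 6 holes -> [(5, 5), (13, 5), (14, 5), (17, 5), (18, 5), (26, 5)]
Unfold 2 (reflect across v@5): 12 holes -> [(5, 4), (5, 5), (13, 4), (13, 5), (14, 4), (14, 5), (17, 4), (17, 5), (18, 4), (18, 5), (26, 4), (26, 5)]
Unfold 3 (reflect across v@6): 24 holes -> [(5, 4), (5, 5), (5, 6), (5, 7), (13, 4), (13, 5), (13, 6), (13, 7), (14, 4), (14, 5), (14, 6), (14, 7), (17, 4), (17, 5), (17, 6), (17, 7), (18, 4), (18, 5), (18, 6), (18, 7), (26, 4), (26, 5), (26, 6), (26, 7)]
Unfold 4 (reflect across v@4): 48 holes -> [(5, 0), (5, 1), (5, 2), (5, 3), (5, 4), (5, 5), (5, 6), (5, 7), (13, 0), (13, 1), (13, 2), (13, 3), (13, 4), (13, 5), (13, 6), (13, 7), (14, 0), (14, 1), (14, 2), (14, 3), (14, 4), (14, 5), (14, 6), (14, 7), (17, 0), (17, 1), (17, 2), (17, 3), (17, 4), (17, 5), (17, 6), (17, 7), (18, 0), (18, 1), (18, 2), (18, 3), (18, 4), (18, 5), (18, 6), (18, 7), (26, 0), (26, 1), (26, 2), (26, 3), (26, 4), (26, 5), (26, 6), (26, 7)]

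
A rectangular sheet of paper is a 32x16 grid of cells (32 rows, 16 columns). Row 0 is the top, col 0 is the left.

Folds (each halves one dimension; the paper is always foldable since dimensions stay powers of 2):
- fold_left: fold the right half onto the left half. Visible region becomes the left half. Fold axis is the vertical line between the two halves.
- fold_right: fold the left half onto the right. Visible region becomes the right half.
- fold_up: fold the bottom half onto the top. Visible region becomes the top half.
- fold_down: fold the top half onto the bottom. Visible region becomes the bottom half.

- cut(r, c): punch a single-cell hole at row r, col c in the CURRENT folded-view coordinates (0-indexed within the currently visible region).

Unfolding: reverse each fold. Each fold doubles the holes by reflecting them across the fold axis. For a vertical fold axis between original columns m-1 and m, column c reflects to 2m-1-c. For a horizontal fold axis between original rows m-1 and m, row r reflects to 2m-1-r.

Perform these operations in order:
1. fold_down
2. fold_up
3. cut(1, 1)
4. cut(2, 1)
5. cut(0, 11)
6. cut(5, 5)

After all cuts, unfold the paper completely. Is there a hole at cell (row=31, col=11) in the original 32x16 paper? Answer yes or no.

Answer: yes

Derivation:
Op 1 fold_down: fold axis h@16; visible region now rows[16,32) x cols[0,16) = 16x16
Op 2 fold_up: fold axis h@24; visible region now rows[16,24) x cols[0,16) = 8x16
Op 3 cut(1, 1): punch at orig (17,1); cuts so far [(17, 1)]; region rows[16,24) x cols[0,16) = 8x16
Op 4 cut(2, 1): punch at orig (18,1); cuts so far [(17, 1), (18, 1)]; region rows[16,24) x cols[0,16) = 8x16
Op 5 cut(0, 11): punch at orig (16,11); cuts so far [(16, 11), (17, 1), (18, 1)]; region rows[16,24) x cols[0,16) = 8x16
Op 6 cut(5, 5): punch at orig (21,5); cuts so far [(16, 11), (17, 1), (18, 1), (21, 5)]; region rows[16,24) x cols[0,16) = 8x16
Unfold 1 (reflect across h@24): 8 holes -> [(16, 11), (17, 1), (18, 1), (21, 5), (26, 5), (29, 1), (30, 1), (31, 11)]
Unfold 2 (reflect across h@16): 16 holes -> [(0, 11), (1, 1), (2, 1), (5, 5), (10, 5), (13, 1), (14, 1), (15, 11), (16, 11), (17, 1), (18, 1), (21, 5), (26, 5), (29, 1), (30, 1), (31, 11)]
Holes: [(0, 11), (1, 1), (2, 1), (5, 5), (10, 5), (13, 1), (14, 1), (15, 11), (16, 11), (17, 1), (18, 1), (21, 5), (26, 5), (29, 1), (30, 1), (31, 11)]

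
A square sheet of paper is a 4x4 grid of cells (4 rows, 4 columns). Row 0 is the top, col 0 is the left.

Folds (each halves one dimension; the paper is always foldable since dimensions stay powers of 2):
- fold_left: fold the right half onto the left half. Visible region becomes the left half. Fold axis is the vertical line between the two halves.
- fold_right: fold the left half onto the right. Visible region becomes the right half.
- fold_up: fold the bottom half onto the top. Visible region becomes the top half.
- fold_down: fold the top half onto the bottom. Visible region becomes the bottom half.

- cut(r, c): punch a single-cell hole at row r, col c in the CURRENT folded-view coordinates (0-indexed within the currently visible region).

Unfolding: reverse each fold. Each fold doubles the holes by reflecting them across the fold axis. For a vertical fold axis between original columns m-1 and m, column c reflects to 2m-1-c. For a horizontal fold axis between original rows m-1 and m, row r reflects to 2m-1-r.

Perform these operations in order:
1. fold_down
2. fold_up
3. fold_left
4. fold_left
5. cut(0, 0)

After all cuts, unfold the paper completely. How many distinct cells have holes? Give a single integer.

Op 1 fold_down: fold axis h@2; visible region now rows[2,4) x cols[0,4) = 2x4
Op 2 fold_up: fold axis h@3; visible region now rows[2,3) x cols[0,4) = 1x4
Op 3 fold_left: fold axis v@2; visible region now rows[2,3) x cols[0,2) = 1x2
Op 4 fold_left: fold axis v@1; visible region now rows[2,3) x cols[0,1) = 1x1
Op 5 cut(0, 0): punch at orig (2,0); cuts so far [(2, 0)]; region rows[2,3) x cols[0,1) = 1x1
Unfold 1 (reflect across v@1): 2 holes -> [(2, 0), (2, 1)]
Unfold 2 (reflect across v@2): 4 holes -> [(2, 0), (2, 1), (2, 2), (2, 3)]
Unfold 3 (reflect across h@3): 8 holes -> [(2, 0), (2, 1), (2, 2), (2, 3), (3, 0), (3, 1), (3, 2), (3, 3)]
Unfold 4 (reflect across h@2): 16 holes -> [(0, 0), (0, 1), (0, 2), (0, 3), (1, 0), (1, 1), (1, 2), (1, 3), (2, 0), (2, 1), (2, 2), (2, 3), (3, 0), (3, 1), (3, 2), (3, 3)]

Answer: 16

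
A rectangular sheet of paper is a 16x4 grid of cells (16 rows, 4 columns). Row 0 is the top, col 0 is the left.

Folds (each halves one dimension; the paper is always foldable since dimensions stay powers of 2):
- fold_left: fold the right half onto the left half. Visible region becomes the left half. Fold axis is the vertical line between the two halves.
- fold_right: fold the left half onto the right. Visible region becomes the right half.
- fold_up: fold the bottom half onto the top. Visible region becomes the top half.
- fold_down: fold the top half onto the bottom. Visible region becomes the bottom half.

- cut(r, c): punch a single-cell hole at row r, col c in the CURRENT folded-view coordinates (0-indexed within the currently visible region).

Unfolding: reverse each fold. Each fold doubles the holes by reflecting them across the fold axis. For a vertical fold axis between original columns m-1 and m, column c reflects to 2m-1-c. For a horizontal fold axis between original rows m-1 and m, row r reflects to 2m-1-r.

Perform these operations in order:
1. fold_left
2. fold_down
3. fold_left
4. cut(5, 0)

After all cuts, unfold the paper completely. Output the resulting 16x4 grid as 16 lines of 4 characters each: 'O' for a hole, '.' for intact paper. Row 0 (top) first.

Answer: ....
....
OOOO
....
....
....
....
....
....
....
....
....
....
OOOO
....
....

Derivation:
Op 1 fold_left: fold axis v@2; visible region now rows[0,16) x cols[0,2) = 16x2
Op 2 fold_down: fold axis h@8; visible region now rows[8,16) x cols[0,2) = 8x2
Op 3 fold_left: fold axis v@1; visible region now rows[8,16) x cols[0,1) = 8x1
Op 4 cut(5, 0): punch at orig (13,0); cuts so far [(13, 0)]; region rows[8,16) x cols[0,1) = 8x1
Unfold 1 (reflect across v@1): 2 holes -> [(13, 0), (13, 1)]
Unfold 2 (reflect across h@8): 4 holes -> [(2, 0), (2, 1), (13, 0), (13, 1)]
Unfold 3 (reflect across v@2): 8 holes -> [(2, 0), (2, 1), (2, 2), (2, 3), (13, 0), (13, 1), (13, 2), (13, 3)]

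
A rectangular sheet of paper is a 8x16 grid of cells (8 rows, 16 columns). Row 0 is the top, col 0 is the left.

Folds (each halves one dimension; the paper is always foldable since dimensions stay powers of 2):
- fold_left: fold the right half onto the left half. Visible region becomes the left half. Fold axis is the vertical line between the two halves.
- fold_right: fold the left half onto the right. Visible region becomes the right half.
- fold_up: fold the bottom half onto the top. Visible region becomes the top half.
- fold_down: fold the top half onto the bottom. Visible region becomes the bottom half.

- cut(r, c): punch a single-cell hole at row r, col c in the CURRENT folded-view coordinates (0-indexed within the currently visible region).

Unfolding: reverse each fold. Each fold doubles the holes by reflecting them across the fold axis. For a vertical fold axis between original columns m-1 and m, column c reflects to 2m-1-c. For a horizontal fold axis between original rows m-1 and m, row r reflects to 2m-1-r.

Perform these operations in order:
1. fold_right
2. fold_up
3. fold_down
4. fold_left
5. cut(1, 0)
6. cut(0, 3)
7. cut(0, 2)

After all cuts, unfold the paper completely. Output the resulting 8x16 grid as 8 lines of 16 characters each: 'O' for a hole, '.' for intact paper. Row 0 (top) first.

Answer: O......OO......O
..OOOO....OOOO..
..OOOO....OOOO..
O......OO......O
O......OO......O
..OOOO....OOOO..
..OOOO....OOOO..
O......OO......O

Derivation:
Op 1 fold_right: fold axis v@8; visible region now rows[0,8) x cols[8,16) = 8x8
Op 2 fold_up: fold axis h@4; visible region now rows[0,4) x cols[8,16) = 4x8
Op 3 fold_down: fold axis h@2; visible region now rows[2,4) x cols[8,16) = 2x8
Op 4 fold_left: fold axis v@12; visible region now rows[2,4) x cols[8,12) = 2x4
Op 5 cut(1, 0): punch at orig (3,8); cuts so far [(3, 8)]; region rows[2,4) x cols[8,12) = 2x4
Op 6 cut(0, 3): punch at orig (2,11); cuts so far [(2, 11), (3, 8)]; region rows[2,4) x cols[8,12) = 2x4
Op 7 cut(0, 2): punch at orig (2,10); cuts so far [(2, 10), (2, 11), (3, 8)]; region rows[2,4) x cols[8,12) = 2x4
Unfold 1 (reflect across v@12): 6 holes -> [(2, 10), (2, 11), (2, 12), (2, 13), (3, 8), (3, 15)]
Unfold 2 (reflect across h@2): 12 holes -> [(0, 8), (0, 15), (1, 10), (1, 11), (1, 12), (1, 13), (2, 10), (2, 11), (2, 12), (2, 13), (3, 8), (3, 15)]
Unfold 3 (reflect across h@4): 24 holes -> [(0, 8), (0, 15), (1, 10), (1, 11), (1, 12), (1, 13), (2, 10), (2, 11), (2, 12), (2, 13), (3, 8), (3, 15), (4, 8), (4, 15), (5, 10), (5, 11), (5, 12), (5, 13), (6, 10), (6, 11), (6, 12), (6, 13), (7, 8), (7, 15)]
Unfold 4 (reflect across v@8): 48 holes -> [(0, 0), (0, 7), (0, 8), (0, 15), (1, 2), (1, 3), (1, 4), (1, 5), (1, 10), (1, 11), (1, 12), (1, 13), (2, 2), (2, 3), (2, 4), (2, 5), (2, 10), (2, 11), (2, 12), (2, 13), (3, 0), (3, 7), (3, 8), (3, 15), (4, 0), (4, 7), (4, 8), (4, 15), (5, 2), (5, 3), (5, 4), (5, 5), (5, 10), (5, 11), (5, 12), (5, 13), (6, 2), (6, 3), (6, 4), (6, 5), (6, 10), (6, 11), (6, 12), (6, 13), (7, 0), (7, 7), (7, 8), (7, 15)]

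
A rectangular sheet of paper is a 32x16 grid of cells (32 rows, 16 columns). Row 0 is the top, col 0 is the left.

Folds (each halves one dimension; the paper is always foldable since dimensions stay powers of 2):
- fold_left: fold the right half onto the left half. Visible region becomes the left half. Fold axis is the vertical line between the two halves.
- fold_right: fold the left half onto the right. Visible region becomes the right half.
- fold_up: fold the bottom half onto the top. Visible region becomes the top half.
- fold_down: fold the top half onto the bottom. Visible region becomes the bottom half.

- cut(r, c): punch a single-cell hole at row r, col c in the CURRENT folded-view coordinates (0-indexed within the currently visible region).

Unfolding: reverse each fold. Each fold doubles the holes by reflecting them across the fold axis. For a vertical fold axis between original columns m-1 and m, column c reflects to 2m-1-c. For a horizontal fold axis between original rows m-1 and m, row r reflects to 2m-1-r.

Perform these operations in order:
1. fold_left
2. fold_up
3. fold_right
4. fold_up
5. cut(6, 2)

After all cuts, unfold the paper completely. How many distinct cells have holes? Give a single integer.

Answer: 16

Derivation:
Op 1 fold_left: fold axis v@8; visible region now rows[0,32) x cols[0,8) = 32x8
Op 2 fold_up: fold axis h@16; visible region now rows[0,16) x cols[0,8) = 16x8
Op 3 fold_right: fold axis v@4; visible region now rows[0,16) x cols[4,8) = 16x4
Op 4 fold_up: fold axis h@8; visible region now rows[0,8) x cols[4,8) = 8x4
Op 5 cut(6, 2): punch at orig (6,6); cuts so far [(6, 6)]; region rows[0,8) x cols[4,8) = 8x4
Unfold 1 (reflect across h@8): 2 holes -> [(6, 6), (9, 6)]
Unfold 2 (reflect across v@4): 4 holes -> [(6, 1), (6, 6), (9, 1), (9, 6)]
Unfold 3 (reflect across h@16): 8 holes -> [(6, 1), (6, 6), (9, 1), (9, 6), (22, 1), (22, 6), (25, 1), (25, 6)]
Unfold 4 (reflect across v@8): 16 holes -> [(6, 1), (6, 6), (6, 9), (6, 14), (9, 1), (9, 6), (9, 9), (9, 14), (22, 1), (22, 6), (22, 9), (22, 14), (25, 1), (25, 6), (25, 9), (25, 14)]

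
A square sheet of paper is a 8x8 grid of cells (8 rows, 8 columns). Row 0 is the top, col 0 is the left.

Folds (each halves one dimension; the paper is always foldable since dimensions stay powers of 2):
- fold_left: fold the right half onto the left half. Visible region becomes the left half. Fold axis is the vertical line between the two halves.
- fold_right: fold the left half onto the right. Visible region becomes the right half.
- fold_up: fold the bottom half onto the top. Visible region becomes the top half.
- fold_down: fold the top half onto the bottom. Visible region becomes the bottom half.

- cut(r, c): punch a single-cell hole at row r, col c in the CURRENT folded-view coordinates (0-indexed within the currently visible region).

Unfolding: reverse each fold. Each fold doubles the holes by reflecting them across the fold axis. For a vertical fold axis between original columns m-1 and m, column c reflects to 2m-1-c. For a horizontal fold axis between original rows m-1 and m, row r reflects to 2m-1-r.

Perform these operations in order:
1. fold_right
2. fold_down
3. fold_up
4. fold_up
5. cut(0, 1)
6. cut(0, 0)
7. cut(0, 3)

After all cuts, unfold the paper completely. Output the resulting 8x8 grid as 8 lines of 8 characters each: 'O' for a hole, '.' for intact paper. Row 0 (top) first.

Op 1 fold_right: fold axis v@4; visible region now rows[0,8) x cols[4,8) = 8x4
Op 2 fold_down: fold axis h@4; visible region now rows[4,8) x cols[4,8) = 4x4
Op 3 fold_up: fold axis h@6; visible region now rows[4,6) x cols[4,8) = 2x4
Op 4 fold_up: fold axis h@5; visible region now rows[4,5) x cols[4,8) = 1x4
Op 5 cut(0, 1): punch at orig (4,5); cuts so far [(4, 5)]; region rows[4,5) x cols[4,8) = 1x4
Op 6 cut(0, 0): punch at orig (4,4); cuts so far [(4, 4), (4, 5)]; region rows[4,5) x cols[4,8) = 1x4
Op 7 cut(0, 3): punch at orig (4,7); cuts so far [(4, 4), (4, 5), (4, 7)]; region rows[4,5) x cols[4,8) = 1x4
Unfold 1 (reflect across h@5): 6 holes -> [(4, 4), (4, 5), (4, 7), (5, 4), (5, 5), (5, 7)]
Unfold 2 (reflect across h@6): 12 holes -> [(4, 4), (4, 5), (4, 7), (5, 4), (5, 5), (5, 7), (6, 4), (6, 5), (6, 7), (7, 4), (7, 5), (7, 7)]
Unfold 3 (reflect across h@4): 24 holes -> [(0, 4), (0, 5), (0, 7), (1, 4), (1, 5), (1, 7), (2, 4), (2, 5), (2, 7), (3, 4), (3, 5), (3, 7), (4, 4), (4, 5), (4, 7), (5, 4), (5, 5), (5, 7), (6, 4), (6, 5), (6, 7), (7, 4), (7, 5), (7, 7)]
Unfold 4 (reflect across v@4): 48 holes -> [(0, 0), (0, 2), (0, 3), (0, 4), (0, 5), (0, 7), (1, 0), (1, 2), (1, 3), (1, 4), (1, 5), (1, 7), (2, 0), (2, 2), (2, 3), (2, 4), (2, 5), (2, 7), (3, 0), (3, 2), (3, 3), (3, 4), (3, 5), (3, 7), (4, 0), (4, 2), (4, 3), (4, 4), (4, 5), (4, 7), (5, 0), (5, 2), (5, 3), (5, 4), (5, 5), (5, 7), (6, 0), (6, 2), (6, 3), (6, 4), (6, 5), (6, 7), (7, 0), (7, 2), (7, 3), (7, 4), (7, 5), (7, 7)]

Answer: O.OOOO.O
O.OOOO.O
O.OOOO.O
O.OOOO.O
O.OOOO.O
O.OOOO.O
O.OOOO.O
O.OOOO.O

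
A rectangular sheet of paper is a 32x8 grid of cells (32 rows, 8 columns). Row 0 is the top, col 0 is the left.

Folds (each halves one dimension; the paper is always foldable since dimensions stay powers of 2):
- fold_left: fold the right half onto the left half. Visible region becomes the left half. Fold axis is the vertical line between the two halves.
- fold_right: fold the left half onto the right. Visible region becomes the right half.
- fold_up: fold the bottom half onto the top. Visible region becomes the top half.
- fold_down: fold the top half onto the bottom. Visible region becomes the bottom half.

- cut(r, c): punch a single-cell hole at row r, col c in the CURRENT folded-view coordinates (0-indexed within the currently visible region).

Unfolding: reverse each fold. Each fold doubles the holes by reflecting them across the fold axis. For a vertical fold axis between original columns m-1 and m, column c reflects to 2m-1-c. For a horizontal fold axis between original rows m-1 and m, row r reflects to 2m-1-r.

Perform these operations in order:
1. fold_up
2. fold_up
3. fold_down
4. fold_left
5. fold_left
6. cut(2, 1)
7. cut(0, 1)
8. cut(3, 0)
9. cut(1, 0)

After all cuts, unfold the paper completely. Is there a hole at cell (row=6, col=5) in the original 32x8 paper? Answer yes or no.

Answer: yes

Derivation:
Op 1 fold_up: fold axis h@16; visible region now rows[0,16) x cols[0,8) = 16x8
Op 2 fold_up: fold axis h@8; visible region now rows[0,8) x cols[0,8) = 8x8
Op 3 fold_down: fold axis h@4; visible region now rows[4,8) x cols[0,8) = 4x8
Op 4 fold_left: fold axis v@4; visible region now rows[4,8) x cols[0,4) = 4x4
Op 5 fold_left: fold axis v@2; visible region now rows[4,8) x cols[0,2) = 4x2
Op 6 cut(2, 1): punch at orig (6,1); cuts so far [(6, 1)]; region rows[4,8) x cols[0,2) = 4x2
Op 7 cut(0, 1): punch at orig (4,1); cuts so far [(4, 1), (6, 1)]; region rows[4,8) x cols[0,2) = 4x2
Op 8 cut(3, 0): punch at orig (7,0); cuts so far [(4, 1), (6, 1), (7, 0)]; region rows[4,8) x cols[0,2) = 4x2
Op 9 cut(1, 0): punch at orig (5,0); cuts so far [(4, 1), (5, 0), (6, 1), (7, 0)]; region rows[4,8) x cols[0,2) = 4x2
Unfold 1 (reflect across v@2): 8 holes -> [(4, 1), (4, 2), (5, 0), (5, 3), (6, 1), (6, 2), (7, 0), (7, 3)]
Unfold 2 (reflect across v@4): 16 holes -> [(4, 1), (4, 2), (4, 5), (4, 6), (5, 0), (5, 3), (5, 4), (5, 7), (6, 1), (6, 2), (6, 5), (6, 6), (7, 0), (7, 3), (7, 4), (7, 7)]
Unfold 3 (reflect across h@4): 32 holes -> [(0, 0), (0, 3), (0, 4), (0, 7), (1, 1), (1, 2), (1, 5), (1, 6), (2, 0), (2, 3), (2, 4), (2, 7), (3, 1), (3, 2), (3, 5), (3, 6), (4, 1), (4, 2), (4, 5), (4, 6), (5, 0), (5, 3), (5, 4), (5, 7), (6, 1), (6, 2), (6, 5), (6, 6), (7, 0), (7, 3), (7, 4), (7, 7)]
Unfold 4 (reflect across h@8): 64 holes -> [(0, 0), (0, 3), (0, 4), (0, 7), (1, 1), (1, 2), (1, 5), (1, 6), (2, 0), (2, 3), (2, 4), (2, 7), (3, 1), (3, 2), (3, 5), (3, 6), (4, 1), (4, 2), (4, 5), (4, 6), (5, 0), (5, 3), (5, 4), (5, 7), (6, 1), (6, 2), (6, 5), (6, 6), (7, 0), (7, 3), (7, 4), (7, 7), (8, 0), (8, 3), (8, 4), (8, 7), (9, 1), (9, 2), (9, 5), (9, 6), (10, 0), (10, 3), (10, 4), (10, 7), (11, 1), (11, 2), (11, 5), (11, 6), (12, 1), (12, 2), (12, 5), (12, 6), (13, 0), (13, 3), (13, 4), (13, 7), (14, 1), (14, 2), (14, 5), (14, 6), (15, 0), (15, 3), (15, 4), (15, 7)]
Unfold 5 (reflect across h@16): 128 holes -> [(0, 0), (0, 3), (0, 4), (0, 7), (1, 1), (1, 2), (1, 5), (1, 6), (2, 0), (2, 3), (2, 4), (2, 7), (3, 1), (3, 2), (3, 5), (3, 6), (4, 1), (4, 2), (4, 5), (4, 6), (5, 0), (5, 3), (5, 4), (5, 7), (6, 1), (6, 2), (6, 5), (6, 6), (7, 0), (7, 3), (7, 4), (7, 7), (8, 0), (8, 3), (8, 4), (8, 7), (9, 1), (9, 2), (9, 5), (9, 6), (10, 0), (10, 3), (10, 4), (10, 7), (11, 1), (11, 2), (11, 5), (11, 6), (12, 1), (12, 2), (12, 5), (12, 6), (13, 0), (13, 3), (13, 4), (13, 7), (14, 1), (14, 2), (14, 5), (14, 6), (15, 0), (15, 3), (15, 4), (15, 7), (16, 0), (16, 3), (16, 4), (16, 7), (17, 1), (17, 2), (17, 5), (17, 6), (18, 0), (18, 3), (18, 4), (18, 7), (19, 1), (19, 2), (19, 5), (19, 6), (20, 1), (20, 2), (20, 5), (20, 6), (21, 0), (21, 3), (21, 4), (21, 7), (22, 1), (22, 2), (22, 5), (22, 6), (23, 0), (23, 3), (23, 4), (23, 7), (24, 0), (24, 3), (24, 4), (24, 7), (25, 1), (25, 2), (25, 5), (25, 6), (26, 0), (26, 3), (26, 4), (26, 7), (27, 1), (27, 2), (27, 5), (27, 6), (28, 1), (28, 2), (28, 5), (28, 6), (29, 0), (29, 3), (29, 4), (29, 7), (30, 1), (30, 2), (30, 5), (30, 6), (31, 0), (31, 3), (31, 4), (31, 7)]
Holes: [(0, 0), (0, 3), (0, 4), (0, 7), (1, 1), (1, 2), (1, 5), (1, 6), (2, 0), (2, 3), (2, 4), (2, 7), (3, 1), (3, 2), (3, 5), (3, 6), (4, 1), (4, 2), (4, 5), (4, 6), (5, 0), (5, 3), (5, 4), (5, 7), (6, 1), (6, 2), (6, 5), (6, 6), (7, 0), (7, 3), (7, 4), (7, 7), (8, 0), (8, 3), (8, 4), (8, 7), (9, 1), (9, 2), (9, 5), (9, 6), (10, 0), (10, 3), (10, 4), (10, 7), (11, 1), (11, 2), (11, 5), (11, 6), (12, 1), (12, 2), (12, 5), (12, 6), (13, 0), (13, 3), (13, 4), (13, 7), (14, 1), (14, 2), (14, 5), (14, 6), (15, 0), (15, 3), (15, 4), (15, 7), (16, 0), (16, 3), (16, 4), (16, 7), (17, 1), (17, 2), (17, 5), (17, 6), (18, 0), (18, 3), (18, 4), (18, 7), (19, 1), (19, 2), (19, 5), (19, 6), (20, 1), (20, 2), (20, 5), (20, 6), (21, 0), (21, 3), (21, 4), (21, 7), (22, 1), (22, 2), (22, 5), (22, 6), (23, 0), (23, 3), (23, 4), (23, 7), (24, 0), (24, 3), (24, 4), (24, 7), (25, 1), (25, 2), (25, 5), (25, 6), (26, 0), (26, 3), (26, 4), (26, 7), (27, 1), (27, 2), (27, 5), (27, 6), (28, 1), (28, 2), (28, 5), (28, 6), (29, 0), (29, 3), (29, 4), (29, 7), (30, 1), (30, 2), (30, 5), (30, 6), (31, 0), (31, 3), (31, 4), (31, 7)]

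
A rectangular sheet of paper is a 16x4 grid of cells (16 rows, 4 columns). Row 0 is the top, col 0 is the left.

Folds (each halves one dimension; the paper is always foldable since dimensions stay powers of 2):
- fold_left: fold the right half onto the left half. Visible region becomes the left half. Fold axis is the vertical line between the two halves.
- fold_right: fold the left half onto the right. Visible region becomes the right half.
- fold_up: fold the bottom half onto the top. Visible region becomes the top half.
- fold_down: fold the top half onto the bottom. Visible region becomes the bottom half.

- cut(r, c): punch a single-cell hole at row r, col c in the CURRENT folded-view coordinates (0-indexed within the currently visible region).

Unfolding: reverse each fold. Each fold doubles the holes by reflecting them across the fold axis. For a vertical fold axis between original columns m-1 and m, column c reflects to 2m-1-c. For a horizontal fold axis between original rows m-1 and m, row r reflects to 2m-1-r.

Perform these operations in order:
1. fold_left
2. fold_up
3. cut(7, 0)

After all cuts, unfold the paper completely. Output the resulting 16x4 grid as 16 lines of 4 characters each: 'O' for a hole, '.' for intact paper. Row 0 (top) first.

Op 1 fold_left: fold axis v@2; visible region now rows[0,16) x cols[0,2) = 16x2
Op 2 fold_up: fold axis h@8; visible region now rows[0,8) x cols[0,2) = 8x2
Op 3 cut(7, 0): punch at orig (7,0); cuts so far [(7, 0)]; region rows[0,8) x cols[0,2) = 8x2
Unfold 1 (reflect across h@8): 2 holes -> [(7, 0), (8, 0)]
Unfold 2 (reflect across v@2): 4 holes -> [(7, 0), (7, 3), (8, 0), (8, 3)]

Answer: ....
....
....
....
....
....
....
O..O
O..O
....
....
....
....
....
....
....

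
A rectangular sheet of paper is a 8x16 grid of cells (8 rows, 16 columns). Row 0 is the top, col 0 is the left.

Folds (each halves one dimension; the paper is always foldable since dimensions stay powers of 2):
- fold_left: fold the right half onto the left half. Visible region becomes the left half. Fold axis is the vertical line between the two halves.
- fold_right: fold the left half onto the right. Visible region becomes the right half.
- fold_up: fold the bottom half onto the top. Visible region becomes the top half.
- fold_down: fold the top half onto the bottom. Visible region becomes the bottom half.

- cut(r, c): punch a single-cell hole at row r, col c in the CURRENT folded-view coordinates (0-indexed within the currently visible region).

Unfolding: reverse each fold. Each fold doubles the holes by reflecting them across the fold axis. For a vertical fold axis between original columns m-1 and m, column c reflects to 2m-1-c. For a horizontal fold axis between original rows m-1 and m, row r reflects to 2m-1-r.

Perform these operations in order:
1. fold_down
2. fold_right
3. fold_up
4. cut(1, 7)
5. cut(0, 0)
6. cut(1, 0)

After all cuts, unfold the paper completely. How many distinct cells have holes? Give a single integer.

Answer: 24

Derivation:
Op 1 fold_down: fold axis h@4; visible region now rows[4,8) x cols[0,16) = 4x16
Op 2 fold_right: fold axis v@8; visible region now rows[4,8) x cols[8,16) = 4x8
Op 3 fold_up: fold axis h@6; visible region now rows[4,6) x cols[8,16) = 2x8
Op 4 cut(1, 7): punch at orig (5,15); cuts so far [(5, 15)]; region rows[4,6) x cols[8,16) = 2x8
Op 5 cut(0, 0): punch at orig (4,8); cuts so far [(4, 8), (5, 15)]; region rows[4,6) x cols[8,16) = 2x8
Op 6 cut(1, 0): punch at orig (5,8); cuts so far [(4, 8), (5, 8), (5, 15)]; region rows[4,6) x cols[8,16) = 2x8
Unfold 1 (reflect across h@6): 6 holes -> [(4, 8), (5, 8), (5, 15), (6, 8), (6, 15), (7, 8)]
Unfold 2 (reflect across v@8): 12 holes -> [(4, 7), (4, 8), (5, 0), (5, 7), (5, 8), (5, 15), (6, 0), (6, 7), (6, 8), (6, 15), (7, 7), (7, 8)]
Unfold 3 (reflect across h@4): 24 holes -> [(0, 7), (0, 8), (1, 0), (1, 7), (1, 8), (1, 15), (2, 0), (2, 7), (2, 8), (2, 15), (3, 7), (3, 8), (4, 7), (4, 8), (5, 0), (5, 7), (5, 8), (5, 15), (6, 0), (6, 7), (6, 8), (6, 15), (7, 7), (7, 8)]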